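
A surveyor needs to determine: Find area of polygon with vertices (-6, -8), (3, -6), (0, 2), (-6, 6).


Shoelace sum: ((-6)*(-6) - 3*(-8)) + (3*2 - 0*(-6)) + (0*6 - (-6)*2) + ((-6)*(-8) - (-6)*6)
= 162
Area = |162|/2 = 81

81


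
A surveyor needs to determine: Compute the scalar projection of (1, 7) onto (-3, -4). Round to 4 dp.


u.v = -31, |v| = sqrt(25) = 5
Scalar projection = u.v / |v| = -31 / sqrt(25) = -6.2

-6.2


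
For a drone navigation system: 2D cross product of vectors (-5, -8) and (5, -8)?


u x v = u_x*v_y - u_y*v_x = (-5)*(-8) - (-8)*5
= 40 - (-40) = 80

80


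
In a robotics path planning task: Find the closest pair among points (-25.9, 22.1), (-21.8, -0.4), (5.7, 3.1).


d(P0,P1) = 22.8705, d(P0,P2) = 36.8722, d(P1,P2) = 27.7218
Closest: P0 and P1

Closest pair: (-25.9, 22.1) and (-21.8, -0.4), distance = 22.8705


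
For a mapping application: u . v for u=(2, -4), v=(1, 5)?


u . v = u_x*v_x + u_y*v_y = 2*1 + (-4)*5
= 2 + (-20) = -18

-18


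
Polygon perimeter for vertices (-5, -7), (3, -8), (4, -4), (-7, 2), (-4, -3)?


Sides: (-5, -7)->(3, -8): sqrt(65) = 8.062258, (3, -8)->(4, -4): sqrt(17) = 4.123106, (4, -4)->(-7, 2): sqrt(157) = 12.529964, (-7, 2)->(-4, -3): sqrt(34) = 5.830952, (-4, -3)->(-5, -7): sqrt(17) = 4.123106
Sum = 34.669386
Perimeter = 34.6694

34.6694


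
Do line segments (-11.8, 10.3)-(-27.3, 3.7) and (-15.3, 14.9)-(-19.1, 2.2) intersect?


Cross products: d1=61.93, d2=-109.84, d3=-94.4, d4=77.37
d1*d2 < 0 and d3*d4 < 0? yes

Yes, they intersect


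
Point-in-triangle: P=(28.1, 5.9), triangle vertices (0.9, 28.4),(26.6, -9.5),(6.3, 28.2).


Cross products: AB x AP = 452.63, BC x BP = -369.17, CA x CP = 116.06
All same sign? no

No, outside


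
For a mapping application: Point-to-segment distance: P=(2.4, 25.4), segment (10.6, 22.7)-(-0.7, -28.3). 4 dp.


Project P onto AB: t = 0 (clamped to [0,1])
Closest point on segment: (10.6, 22.7)
Distance: 8.6331

8.6331


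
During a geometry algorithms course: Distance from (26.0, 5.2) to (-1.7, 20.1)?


dx=-27.7, dy=14.9
d^2 = (-27.7)^2 + 14.9^2 = 989.3
d = sqrt(989.3) = 31.4531

31.4531


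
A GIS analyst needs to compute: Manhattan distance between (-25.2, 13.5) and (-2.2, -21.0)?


|(-25.2)-(-2.2)| + |13.5-(-21)| = 23 + 34.5 = 57.5

57.5


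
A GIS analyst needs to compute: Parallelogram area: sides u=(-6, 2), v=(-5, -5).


|u x v| = |(-6)*(-5) - 2*(-5)|
= |30 - (-10)| = 40

40


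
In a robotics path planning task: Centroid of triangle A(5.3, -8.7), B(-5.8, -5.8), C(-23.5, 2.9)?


Centroid = ((x_A+x_B+x_C)/3, (y_A+y_B+y_C)/3)
= ((5.3+(-5.8)+(-23.5))/3, ((-8.7)+(-5.8)+2.9)/3)
= (-8, -3.8667)

(-8, -3.8667)


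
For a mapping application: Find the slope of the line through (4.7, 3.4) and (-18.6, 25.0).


slope = (y2-y1)/(x2-x1) = (25-3.4)/((-18.6)-4.7) = 21.6/(-23.3) = -0.927

-0.927


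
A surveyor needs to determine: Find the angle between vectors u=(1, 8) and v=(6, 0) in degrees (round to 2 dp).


u.v = 6, |u| = sqrt(65) = 8.0623, |v| = sqrt(36) = 6
cos(theta) = u.v/(|u||v|) = 6/sqrt(2340) = 0.124035
theta = acos(0.124035) = 82.87 degrees

82.87 degrees


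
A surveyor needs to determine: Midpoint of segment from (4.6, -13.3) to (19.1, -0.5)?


M = ((4.6+19.1)/2, ((-13.3)+(-0.5))/2)
= (11.85, -6.9)

(11.85, -6.9)


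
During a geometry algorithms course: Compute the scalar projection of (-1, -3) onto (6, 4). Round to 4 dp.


u.v = -18, |v| = sqrt(52) = 7.2111
Scalar projection = u.v / |v| = -18 / sqrt(52) = -2.4962

-2.4962


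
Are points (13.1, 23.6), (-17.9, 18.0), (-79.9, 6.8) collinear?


Cross product: ((-17.9)-13.1)*(6.8-23.6) - (18-23.6)*((-79.9)-13.1)
= 0

Yes, collinear


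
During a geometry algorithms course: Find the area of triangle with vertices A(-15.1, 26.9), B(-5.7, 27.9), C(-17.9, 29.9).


Area = |x_A(y_B-y_C) + x_B(y_C-y_A) + x_C(y_A-y_B)|/2
= |30.2 + (-17.1) + 17.9|/2
= 31/2 = 15.5

15.5


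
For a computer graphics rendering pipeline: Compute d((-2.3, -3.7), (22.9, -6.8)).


dx=25.2, dy=-3.1
d^2 = 25.2^2 + (-3.1)^2 = 644.65
d = sqrt(644.65) = 25.39

25.39


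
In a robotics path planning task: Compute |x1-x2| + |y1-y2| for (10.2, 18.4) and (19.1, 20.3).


|10.2-19.1| + |18.4-20.3| = 8.9 + 1.9 = 10.8

10.8


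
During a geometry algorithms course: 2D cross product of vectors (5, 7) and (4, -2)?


u x v = u_x*v_y - u_y*v_x = 5*(-2) - 7*4
= (-10) - 28 = -38

-38


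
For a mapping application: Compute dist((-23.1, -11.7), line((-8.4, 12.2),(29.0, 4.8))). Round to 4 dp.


|cross product| = 1002.64
|line direction| = sqrt(1453.52) = 38.1251
Distance = 1002.64/sqrt(1453.52) = 26.2987

26.2987


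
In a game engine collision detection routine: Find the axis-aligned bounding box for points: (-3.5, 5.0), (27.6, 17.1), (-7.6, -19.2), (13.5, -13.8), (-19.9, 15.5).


x range: [-19.9, 27.6]
y range: [-19.2, 17.1]
Bounding box: (-19.9,-19.2) to (27.6,17.1)

(-19.9,-19.2) to (27.6,17.1)


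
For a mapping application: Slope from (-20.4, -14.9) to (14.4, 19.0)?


slope = (y2-y1)/(x2-x1) = (19-(-14.9))/(14.4-(-20.4)) = 33.9/34.8 = 0.9741

0.9741


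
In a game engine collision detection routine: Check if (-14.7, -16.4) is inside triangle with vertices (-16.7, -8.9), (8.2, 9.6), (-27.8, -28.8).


Cross products: AB x AP = -223.75, BC x BP = 56.64, CA x CP = -123.05
All same sign? no

No, outside


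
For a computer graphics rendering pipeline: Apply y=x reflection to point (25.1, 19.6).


Reflection over y=x: (x,y) -> (y,x)
(25.1, 19.6) -> (19.6, 25.1)

(19.6, 25.1)


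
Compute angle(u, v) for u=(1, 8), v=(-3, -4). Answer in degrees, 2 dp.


u.v = -35, |u| = sqrt(65) = 8.0623, |v| = sqrt(25) = 5
cos(theta) = u.v/(|u||v|) = -35/sqrt(1625) = -0.868243
theta = acos(-0.868243) = 150.26 degrees

150.26 degrees


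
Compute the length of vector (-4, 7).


|u| = sqrt((-4)^2 + 7^2) = sqrt(65) = 8.0623

8.0623


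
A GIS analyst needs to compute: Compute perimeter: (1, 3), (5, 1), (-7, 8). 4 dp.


Sides: (1, 3)->(5, 1): sqrt(20) = 4.472136, (5, 1)->(-7, 8): sqrt(193) = 13.892444, (-7, 8)->(1, 3): sqrt(89) = 9.433981
Sum = 27.798561
Perimeter = 27.7986

27.7986


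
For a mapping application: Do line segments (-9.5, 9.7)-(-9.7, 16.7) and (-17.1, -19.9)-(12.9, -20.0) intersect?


Cross products: d1=888.76, d2=1098.74, d3=59.12, d4=-150.86
d1*d2 < 0 and d3*d4 < 0? no

No, they don't intersect


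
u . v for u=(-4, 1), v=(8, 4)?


u . v = u_x*v_x + u_y*v_y = (-4)*8 + 1*4
= (-32) + 4 = -28

-28


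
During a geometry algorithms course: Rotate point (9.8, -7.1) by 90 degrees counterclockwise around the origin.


90° CCW: (x,y) -> (-y, x)
(9.8,-7.1) -> (7.1, 9.8)

(7.1, 9.8)


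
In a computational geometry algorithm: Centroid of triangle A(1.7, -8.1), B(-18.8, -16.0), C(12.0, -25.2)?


Centroid = ((x_A+x_B+x_C)/3, (y_A+y_B+y_C)/3)
= ((1.7+(-18.8)+12)/3, ((-8.1)+(-16)+(-25.2))/3)
= (-1.7, -16.4333)

(-1.7, -16.4333)


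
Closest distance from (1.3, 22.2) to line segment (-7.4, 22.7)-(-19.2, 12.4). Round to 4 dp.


Project P onto AB: t = 0 (clamped to [0,1])
Closest point on segment: (-7.4, 22.7)
Distance: 8.7144

8.7144


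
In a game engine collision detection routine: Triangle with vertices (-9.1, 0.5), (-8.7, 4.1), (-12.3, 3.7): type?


Side lengths squared: AB^2=13.12, BC^2=13.12, CA^2=20.48
Sorted: [13.12, 13.12, 20.48]
By sides: Isosceles, By angles: Acute

Isosceles, Acute


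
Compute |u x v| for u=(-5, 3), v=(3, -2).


|u x v| = |(-5)*(-2) - 3*3|
= |10 - 9| = 1

1


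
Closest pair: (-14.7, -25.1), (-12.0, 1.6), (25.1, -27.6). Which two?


d(P0,P1) = 26.8362, d(P0,P2) = 39.8784, d(P1,P2) = 47.2128
Closest: P0 and P1

Closest pair: (-14.7, -25.1) and (-12.0, 1.6), distance = 26.8362


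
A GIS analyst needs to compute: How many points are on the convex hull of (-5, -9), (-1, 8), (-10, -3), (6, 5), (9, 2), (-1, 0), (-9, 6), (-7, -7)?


Convex hull vertices (CCW): (-10, -3), (-7, -7), (-5, -9), (9, 2), (6, 5), (-1, 8), (-9, 6)
Count = 7

7


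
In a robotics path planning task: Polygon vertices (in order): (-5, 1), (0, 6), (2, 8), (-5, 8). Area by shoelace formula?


Shoelace sum: ((-5)*6 - 0*1) + (0*8 - 2*6) + (2*8 - (-5)*8) + ((-5)*1 - (-5)*8)
= 49
Area = |49|/2 = 24.5

24.5


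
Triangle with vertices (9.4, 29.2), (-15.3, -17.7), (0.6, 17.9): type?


Side lengths squared: AB^2=2809.7, BC^2=1520.17, CA^2=205.13
Sorted: [205.13, 1520.17, 2809.7]
By sides: Scalene, By angles: Obtuse

Scalene, Obtuse


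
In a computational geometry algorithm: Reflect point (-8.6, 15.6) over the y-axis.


Reflection over y-axis: (x,y) -> (-x,y)
(-8.6, 15.6) -> (8.6, 15.6)

(8.6, 15.6)


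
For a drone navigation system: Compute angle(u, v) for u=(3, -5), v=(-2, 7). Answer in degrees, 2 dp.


u.v = -41, |u| = sqrt(34) = 5.831, |v| = sqrt(53) = 7.2801
cos(theta) = u.v/(|u||v|) = -41/sqrt(1802) = -0.965843
theta = acos(-0.965843) = 164.98 degrees

164.98 degrees


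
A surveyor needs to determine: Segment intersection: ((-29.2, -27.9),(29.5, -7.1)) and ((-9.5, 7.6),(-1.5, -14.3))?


Cross products: d1=-715.43, d2=736.5, d3=1674.09, d4=222.16
d1*d2 < 0 and d3*d4 < 0? no

No, they don't intersect


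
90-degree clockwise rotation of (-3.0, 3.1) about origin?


90° CW: (x,y) -> (y, -x)
(-3,3.1) -> (3.1, 3)

(3.1, 3)


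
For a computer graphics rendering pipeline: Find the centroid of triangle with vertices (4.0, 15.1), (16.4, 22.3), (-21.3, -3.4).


Centroid = ((x_A+x_B+x_C)/3, (y_A+y_B+y_C)/3)
= ((4+16.4+(-21.3))/3, (15.1+22.3+(-3.4))/3)
= (-0.3, 11.3333)

(-0.3, 11.3333)


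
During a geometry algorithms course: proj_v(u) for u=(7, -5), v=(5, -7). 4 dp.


u.v = 70, |v| = sqrt(74) = 8.6023
Scalar projection = u.v / |v| = 70 / sqrt(74) = 8.1373

8.1373


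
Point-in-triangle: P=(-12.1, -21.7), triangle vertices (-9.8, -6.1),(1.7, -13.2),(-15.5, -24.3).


Cross products: AB x AP = -195.73, BC x BP = -6.98, CA x CP = -47.06
All same sign? yes

Yes, inside


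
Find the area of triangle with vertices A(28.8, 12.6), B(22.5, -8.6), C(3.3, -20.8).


Area = |x_A(y_B-y_C) + x_B(y_C-y_A) + x_C(y_A-y_B)|/2
= |351.36 + (-751.5) + 69.96|/2
= 330.18/2 = 165.09

165.09


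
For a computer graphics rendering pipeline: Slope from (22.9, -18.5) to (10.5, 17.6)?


slope = (y2-y1)/(x2-x1) = (17.6-(-18.5))/(10.5-22.9) = 36.1/(-12.4) = -2.9113

-2.9113


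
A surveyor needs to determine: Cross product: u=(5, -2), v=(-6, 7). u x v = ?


u x v = u_x*v_y - u_y*v_x = 5*7 - (-2)*(-6)
= 35 - 12 = 23

23


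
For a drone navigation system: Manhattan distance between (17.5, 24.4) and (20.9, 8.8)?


|17.5-20.9| + |24.4-8.8| = 3.4 + 15.6 = 19

19


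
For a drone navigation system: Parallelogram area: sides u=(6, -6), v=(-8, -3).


|u x v| = |6*(-3) - (-6)*(-8)|
= |(-18) - 48| = 66

66


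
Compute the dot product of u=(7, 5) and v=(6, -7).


u . v = u_x*v_x + u_y*v_y = 7*6 + 5*(-7)
= 42 + (-35) = 7

7


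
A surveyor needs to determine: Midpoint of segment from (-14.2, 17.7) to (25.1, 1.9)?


M = (((-14.2)+25.1)/2, (17.7+1.9)/2)
= (5.45, 9.8)

(5.45, 9.8)


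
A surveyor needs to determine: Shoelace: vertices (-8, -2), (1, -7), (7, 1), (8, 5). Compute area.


Shoelace sum: ((-8)*(-7) - 1*(-2)) + (1*1 - 7*(-7)) + (7*5 - 8*1) + (8*(-2) - (-8)*5)
= 159
Area = |159|/2 = 79.5

79.5


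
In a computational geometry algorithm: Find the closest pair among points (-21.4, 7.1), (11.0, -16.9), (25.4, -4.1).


d(P0,P1) = 40.3207, d(P0,P2) = 48.1215, d(P1,P2) = 19.2666
Closest: P1 and P2

Closest pair: (11.0, -16.9) and (25.4, -4.1), distance = 19.2666


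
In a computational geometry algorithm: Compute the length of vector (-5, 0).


|u| = sqrt((-5)^2 + 0^2) = sqrt(25) = 5

5


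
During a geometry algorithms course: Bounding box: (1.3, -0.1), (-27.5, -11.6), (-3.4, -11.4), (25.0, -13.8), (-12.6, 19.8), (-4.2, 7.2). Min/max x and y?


x range: [-27.5, 25]
y range: [-13.8, 19.8]
Bounding box: (-27.5,-13.8) to (25,19.8)

(-27.5,-13.8) to (25,19.8)


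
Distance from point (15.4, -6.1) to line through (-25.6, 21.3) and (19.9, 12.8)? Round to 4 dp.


|cross product| = 898.2
|line direction| = sqrt(2142.5) = 46.2871
Distance = 898.2/sqrt(2142.5) = 19.405

19.405


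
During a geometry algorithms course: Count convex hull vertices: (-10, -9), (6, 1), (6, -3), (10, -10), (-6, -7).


Convex hull vertices (CCW): (-10, -9), (10, -10), (6, 1)
Count = 3

3


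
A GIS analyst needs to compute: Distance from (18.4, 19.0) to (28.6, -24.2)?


dx=10.2, dy=-43.2
d^2 = 10.2^2 + (-43.2)^2 = 1970.28
d = sqrt(1970.28) = 44.3878

44.3878


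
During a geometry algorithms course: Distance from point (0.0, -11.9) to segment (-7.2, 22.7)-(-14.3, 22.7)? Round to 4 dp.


Project P onto AB: t = 0 (clamped to [0,1])
Closest point on segment: (-7.2, 22.7)
Distance: 35.3412

35.3412


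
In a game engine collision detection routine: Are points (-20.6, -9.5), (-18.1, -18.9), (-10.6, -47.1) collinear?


Cross product: ((-18.1)-(-20.6))*((-47.1)-(-9.5)) - ((-18.9)-(-9.5))*((-10.6)-(-20.6))
= 0

Yes, collinear


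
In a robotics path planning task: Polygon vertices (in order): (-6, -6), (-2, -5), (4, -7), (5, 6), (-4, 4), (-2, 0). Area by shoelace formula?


Shoelace sum: ((-6)*(-5) - (-2)*(-6)) + ((-2)*(-7) - 4*(-5)) + (4*6 - 5*(-7)) + (5*4 - (-4)*6) + ((-4)*0 - (-2)*4) + ((-2)*(-6) - (-6)*0)
= 175
Area = |175|/2 = 87.5

87.5


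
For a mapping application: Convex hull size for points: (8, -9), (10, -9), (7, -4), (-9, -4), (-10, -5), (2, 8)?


Convex hull vertices (CCW): (-10, -5), (8, -9), (10, -9), (2, 8)
Count = 4

4


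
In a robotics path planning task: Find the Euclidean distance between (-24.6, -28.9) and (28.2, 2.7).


dx=52.8, dy=31.6
d^2 = 52.8^2 + 31.6^2 = 3786.4
d = sqrt(3786.4) = 61.5337

61.5337


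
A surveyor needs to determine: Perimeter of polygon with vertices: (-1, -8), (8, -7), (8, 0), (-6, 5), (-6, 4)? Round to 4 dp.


Sides: (-1, -8)->(8, -7): sqrt(82) = 9.055385, (8, -7)->(8, 0): sqrt(49) = 7, (8, 0)->(-6, 5): sqrt(221) = 14.866069, (-6, 5)->(-6, 4): sqrt(1) = 1, (-6, 4)->(-1, -8): sqrt(169) = 13
Sum = 44.921454
Perimeter = 44.9215

44.9215


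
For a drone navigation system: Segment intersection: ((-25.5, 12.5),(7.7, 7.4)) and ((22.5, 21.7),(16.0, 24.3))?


Cross products: d1=184.6, d2=131.43, d3=550.24, d4=603.41
d1*d2 < 0 and d3*d4 < 0? no

No, they don't intersect


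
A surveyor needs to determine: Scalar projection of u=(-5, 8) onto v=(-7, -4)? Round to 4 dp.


u.v = 3, |v| = sqrt(65) = 8.0623
Scalar projection = u.v / |v| = 3 / sqrt(65) = 0.3721

0.3721


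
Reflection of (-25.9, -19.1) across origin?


Reflection over origin: (x,y) -> (-x,-y)
(-25.9, -19.1) -> (25.9, 19.1)

(25.9, 19.1)


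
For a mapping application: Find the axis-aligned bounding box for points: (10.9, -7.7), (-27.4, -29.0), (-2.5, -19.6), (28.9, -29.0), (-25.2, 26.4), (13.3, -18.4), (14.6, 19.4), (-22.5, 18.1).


x range: [-27.4, 28.9]
y range: [-29, 26.4]
Bounding box: (-27.4,-29) to (28.9,26.4)

(-27.4,-29) to (28.9,26.4)


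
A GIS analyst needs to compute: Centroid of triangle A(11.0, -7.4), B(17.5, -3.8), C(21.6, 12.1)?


Centroid = ((x_A+x_B+x_C)/3, (y_A+y_B+y_C)/3)
= ((11+17.5+21.6)/3, ((-7.4)+(-3.8)+12.1)/3)
= (16.7, 0.3)

(16.7, 0.3)


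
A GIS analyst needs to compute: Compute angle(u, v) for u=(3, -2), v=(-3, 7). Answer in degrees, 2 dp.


u.v = -23, |u| = sqrt(13) = 3.6056, |v| = sqrt(58) = 7.6158
cos(theta) = u.v/(|u||v|) = -23/sqrt(754) = -0.837611
theta = acos(-0.837611) = 146.89 degrees

146.89 degrees


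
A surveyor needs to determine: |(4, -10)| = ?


|u| = sqrt(4^2 + (-10)^2) = sqrt(116) = 10.7703

10.7703


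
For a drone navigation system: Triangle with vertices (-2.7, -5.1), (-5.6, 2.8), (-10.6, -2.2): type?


Side lengths squared: AB^2=70.82, BC^2=50, CA^2=70.82
Sorted: [50, 70.82, 70.82]
By sides: Isosceles, By angles: Acute

Isosceles, Acute


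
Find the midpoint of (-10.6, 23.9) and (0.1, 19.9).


M = (((-10.6)+0.1)/2, (23.9+19.9)/2)
= (-5.25, 21.9)

(-5.25, 21.9)


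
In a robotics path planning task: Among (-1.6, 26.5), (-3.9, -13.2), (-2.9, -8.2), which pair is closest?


d(P0,P1) = 39.7666, d(P0,P2) = 34.7243, d(P1,P2) = 5.099
Closest: P1 and P2

Closest pair: (-3.9, -13.2) and (-2.9, -8.2), distance = 5.099


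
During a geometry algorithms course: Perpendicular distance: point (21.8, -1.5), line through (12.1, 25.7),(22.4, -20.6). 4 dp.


|cross product| = 168.95
|line direction| = sqrt(2249.78) = 47.4318
Distance = 168.95/sqrt(2249.78) = 3.562

3.562


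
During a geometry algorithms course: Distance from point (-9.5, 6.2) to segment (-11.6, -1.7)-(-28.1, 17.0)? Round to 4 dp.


Project P onto AB: t = 0.1818 (clamped to [0,1])
Closest point on segment: (-14.6, 1.7)
Distance: 6.8015

6.8015


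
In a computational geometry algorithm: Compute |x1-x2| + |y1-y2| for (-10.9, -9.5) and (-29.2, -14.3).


|(-10.9)-(-29.2)| + |(-9.5)-(-14.3)| = 18.3 + 4.8 = 23.1

23.1


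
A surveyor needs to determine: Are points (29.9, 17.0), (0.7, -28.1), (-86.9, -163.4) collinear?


Cross product: (0.7-29.9)*((-163.4)-17) - ((-28.1)-17)*((-86.9)-29.9)
= 0

Yes, collinear


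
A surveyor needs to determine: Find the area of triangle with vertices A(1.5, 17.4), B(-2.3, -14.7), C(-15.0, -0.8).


Area = |x_A(y_B-y_C) + x_B(y_C-y_A) + x_C(y_A-y_B)|/2
= |(-20.85) + 41.86 + (-481.5)|/2
= 460.49/2 = 230.245

230.245


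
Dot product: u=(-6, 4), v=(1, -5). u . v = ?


u . v = u_x*v_x + u_y*v_y = (-6)*1 + 4*(-5)
= (-6) + (-20) = -26

-26


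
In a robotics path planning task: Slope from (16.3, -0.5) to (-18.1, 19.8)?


slope = (y2-y1)/(x2-x1) = (19.8-(-0.5))/((-18.1)-16.3) = 20.3/(-34.4) = -0.5901

-0.5901


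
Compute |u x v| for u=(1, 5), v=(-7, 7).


|u x v| = |1*7 - 5*(-7)|
= |7 - (-35)| = 42

42


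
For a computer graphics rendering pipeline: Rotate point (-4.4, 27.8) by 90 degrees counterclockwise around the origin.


90° CCW: (x,y) -> (-y, x)
(-4.4,27.8) -> (-27.8, -4.4)

(-27.8, -4.4)


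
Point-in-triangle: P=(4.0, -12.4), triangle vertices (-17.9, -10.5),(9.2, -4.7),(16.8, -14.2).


Cross products: AB x AP = -178.51, BC x BP = -107.92, CA x CP = -15.1
All same sign? yes

Yes, inside


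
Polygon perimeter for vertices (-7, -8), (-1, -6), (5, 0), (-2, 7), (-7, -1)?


Sides: (-7, -8)->(-1, -6): sqrt(40) = 6.324555, (-1, -6)->(5, 0): sqrt(72) = 8.485281, (5, 0)->(-2, 7): sqrt(98) = 9.899495, (-2, 7)->(-7, -1): sqrt(89) = 9.433981, (-7, -1)->(-7, -8): sqrt(49) = 7
Sum = 41.143312
Perimeter = 41.1433

41.1433


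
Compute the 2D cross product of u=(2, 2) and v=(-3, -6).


u x v = u_x*v_y - u_y*v_x = 2*(-6) - 2*(-3)
= (-12) - (-6) = -6

-6


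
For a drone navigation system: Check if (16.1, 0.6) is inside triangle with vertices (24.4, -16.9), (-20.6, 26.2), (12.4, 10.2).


Cross products: AB x AP = -429.77, BC x BP = -257.6, CA x CP = -14.93
All same sign? yes

Yes, inside


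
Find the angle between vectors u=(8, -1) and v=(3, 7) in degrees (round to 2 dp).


u.v = 17, |u| = sqrt(65) = 8.0623, |v| = sqrt(58) = 7.6158
cos(theta) = u.v/(|u||v|) = 17/sqrt(3770) = 0.276871
theta = acos(0.276871) = 73.93 degrees

73.93 degrees


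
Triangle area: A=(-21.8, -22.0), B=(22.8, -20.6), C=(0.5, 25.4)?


Area = |x_A(y_B-y_C) + x_B(y_C-y_A) + x_C(y_A-y_B)|/2
= |1002.8 + 1080.72 + (-0.7)|/2
= 2082.82/2 = 1041.41

1041.41


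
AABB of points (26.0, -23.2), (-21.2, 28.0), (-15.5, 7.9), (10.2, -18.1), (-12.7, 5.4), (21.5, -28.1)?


x range: [-21.2, 26]
y range: [-28.1, 28]
Bounding box: (-21.2,-28.1) to (26,28)

(-21.2,-28.1) to (26,28)


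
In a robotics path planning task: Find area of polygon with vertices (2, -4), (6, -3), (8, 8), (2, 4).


Shoelace sum: (2*(-3) - 6*(-4)) + (6*8 - 8*(-3)) + (8*4 - 2*8) + (2*(-4) - 2*4)
= 90
Area = |90|/2 = 45

45


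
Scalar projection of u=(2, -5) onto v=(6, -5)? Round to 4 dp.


u.v = 37, |v| = sqrt(61) = 7.8102
Scalar projection = u.v / |v| = 37 / sqrt(61) = 4.7374

4.7374


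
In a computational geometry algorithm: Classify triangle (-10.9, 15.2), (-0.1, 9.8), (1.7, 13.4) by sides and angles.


Side lengths squared: AB^2=145.8, BC^2=16.2, CA^2=162
Sorted: [16.2, 145.8, 162]
By sides: Scalene, By angles: Right

Scalene, Right


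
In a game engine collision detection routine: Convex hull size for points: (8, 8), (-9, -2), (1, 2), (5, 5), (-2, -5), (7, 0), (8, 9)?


Convex hull vertices (CCW): (-9, -2), (-2, -5), (7, 0), (8, 8), (8, 9)
Count = 5

5


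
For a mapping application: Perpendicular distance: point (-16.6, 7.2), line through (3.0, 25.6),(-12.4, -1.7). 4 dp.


|cross product| = 251.72
|line direction| = sqrt(982.45) = 31.3441
Distance = 251.72/sqrt(982.45) = 8.0309

8.0309


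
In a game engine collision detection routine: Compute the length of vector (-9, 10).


|u| = sqrt((-9)^2 + 10^2) = sqrt(181) = 13.4536

13.4536


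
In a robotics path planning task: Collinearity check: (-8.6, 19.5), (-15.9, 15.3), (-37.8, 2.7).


Cross product: ((-15.9)-(-8.6))*(2.7-19.5) - (15.3-19.5)*((-37.8)-(-8.6))
= 0

Yes, collinear


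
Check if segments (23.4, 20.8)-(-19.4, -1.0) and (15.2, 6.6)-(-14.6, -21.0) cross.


Cross products: d1=-196.84, d2=-728.48, d3=429, d4=960.64
d1*d2 < 0 and d3*d4 < 0? no

No, they don't intersect


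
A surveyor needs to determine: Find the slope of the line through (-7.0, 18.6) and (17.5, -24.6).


slope = (y2-y1)/(x2-x1) = ((-24.6)-18.6)/(17.5-(-7)) = (-43.2)/24.5 = -1.7633

-1.7633


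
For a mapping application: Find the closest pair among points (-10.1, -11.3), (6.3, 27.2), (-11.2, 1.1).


d(P0,P1) = 41.8475, d(P0,P2) = 12.4487, d(P1,P2) = 31.4239
Closest: P0 and P2

Closest pair: (-10.1, -11.3) and (-11.2, 1.1), distance = 12.4487


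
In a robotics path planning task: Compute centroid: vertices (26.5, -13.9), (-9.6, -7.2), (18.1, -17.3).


Centroid = ((x_A+x_B+x_C)/3, (y_A+y_B+y_C)/3)
= ((26.5+(-9.6)+18.1)/3, ((-13.9)+(-7.2)+(-17.3))/3)
= (11.6667, -12.8)

(11.6667, -12.8)


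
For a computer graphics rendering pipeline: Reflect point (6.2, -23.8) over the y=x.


Reflection over y=x: (x,y) -> (y,x)
(6.2, -23.8) -> (-23.8, 6.2)

(-23.8, 6.2)


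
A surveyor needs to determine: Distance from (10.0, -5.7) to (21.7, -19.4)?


dx=11.7, dy=-13.7
d^2 = 11.7^2 + (-13.7)^2 = 324.58
d = sqrt(324.58) = 18.0161

18.0161


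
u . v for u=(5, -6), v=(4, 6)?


u . v = u_x*v_x + u_y*v_y = 5*4 + (-6)*6
= 20 + (-36) = -16

-16


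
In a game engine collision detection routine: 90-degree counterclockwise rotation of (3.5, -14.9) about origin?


90° CCW: (x,y) -> (-y, x)
(3.5,-14.9) -> (14.9, 3.5)

(14.9, 3.5)


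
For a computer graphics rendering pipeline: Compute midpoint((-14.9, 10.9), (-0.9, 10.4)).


M = (((-14.9)+(-0.9))/2, (10.9+10.4)/2)
= (-7.9, 10.65)

(-7.9, 10.65)


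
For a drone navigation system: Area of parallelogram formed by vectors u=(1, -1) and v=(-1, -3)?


|u x v| = |1*(-3) - (-1)*(-1)|
= |(-3) - 1| = 4

4


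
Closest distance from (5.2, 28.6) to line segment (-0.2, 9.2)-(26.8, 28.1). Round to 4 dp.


Project P onto AB: t = 0.4718 (clamped to [0,1])
Closest point on segment: (12.5383, 18.1168)
Distance: 12.7964

12.7964


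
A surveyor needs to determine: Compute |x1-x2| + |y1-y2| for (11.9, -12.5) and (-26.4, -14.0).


|11.9-(-26.4)| + |(-12.5)-(-14)| = 38.3 + 1.5 = 39.8

39.8


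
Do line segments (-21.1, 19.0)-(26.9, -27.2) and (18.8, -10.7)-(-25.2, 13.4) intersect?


Cross products: d1=-345.21, d2=530.79, d3=417.78, d4=-458.22
d1*d2 < 0 and d3*d4 < 0? yes

Yes, they intersect


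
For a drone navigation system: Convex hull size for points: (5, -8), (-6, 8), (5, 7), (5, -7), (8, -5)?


Convex hull vertices (CCW): (-6, 8), (5, -8), (8, -5), (5, 7)
Count = 4

4


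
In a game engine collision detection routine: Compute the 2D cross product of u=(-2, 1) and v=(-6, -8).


u x v = u_x*v_y - u_y*v_x = (-2)*(-8) - 1*(-6)
= 16 - (-6) = 22

22


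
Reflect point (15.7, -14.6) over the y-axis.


Reflection over y-axis: (x,y) -> (-x,y)
(15.7, -14.6) -> (-15.7, -14.6)

(-15.7, -14.6)


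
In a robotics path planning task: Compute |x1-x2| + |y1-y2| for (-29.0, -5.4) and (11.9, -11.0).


|(-29)-11.9| + |(-5.4)-(-11)| = 40.9 + 5.6 = 46.5

46.5


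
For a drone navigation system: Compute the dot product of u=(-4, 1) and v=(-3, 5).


u . v = u_x*v_x + u_y*v_y = (-4)*(-3) + 1*5
= 12 + 5 = 17

17


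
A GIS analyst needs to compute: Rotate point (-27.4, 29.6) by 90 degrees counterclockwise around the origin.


90° CCW: (x,y) -> (-y, x)
(-27.4,29.6) -> (-29.6, -27.4)

(-29.6, -27.4)


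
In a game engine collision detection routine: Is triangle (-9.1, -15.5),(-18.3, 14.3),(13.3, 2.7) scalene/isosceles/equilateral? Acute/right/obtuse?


Side lengths squared: AB^2=972.68, BC^2=1133.12, CA^2=833
Sorted: [833, 972.68, 1133.12]
By sides: Scalene, By angles: Acute

Scalene, Acute


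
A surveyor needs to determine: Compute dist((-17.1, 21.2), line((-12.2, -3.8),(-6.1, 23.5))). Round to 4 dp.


|cross product| = 286.27
|line direction| = sqrt(782.5) = 27.9732
Distance = 286.27/sqrt(782.5) = 10.2337

10.2337


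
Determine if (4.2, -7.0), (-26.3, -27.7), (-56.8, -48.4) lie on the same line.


Cross product: ((-26.3)-4.2)*((-48.4)-(-7)) - ((-27.7)-(-7))*((-56.8)-4.2)
= 0

Yes, collinear


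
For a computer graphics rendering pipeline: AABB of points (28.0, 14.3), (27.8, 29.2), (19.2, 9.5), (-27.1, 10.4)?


x range: [-27.1, 28]
y range: [9.5, 29.2]
Bounding box: (-27.1,9.5) to (28,29.2)

(-27.1,9.5) to (28,29.2)


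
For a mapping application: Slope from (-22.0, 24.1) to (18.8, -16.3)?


slope = (y2-y1)/(x2-x1) = ((-16.3)-24.1)/(18.8-(-22)) = (-40.4)/40.8 = -0.9902

-0.9902


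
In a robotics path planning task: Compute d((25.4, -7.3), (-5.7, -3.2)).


dx=-31.1, dy=4.1
d^2 = (-31.1)^2 + 4.1^2 = 984.02
d = sqrt(984.02) = 31.3691

31.3691


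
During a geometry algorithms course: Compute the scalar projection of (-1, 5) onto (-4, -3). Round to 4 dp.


u.v = -11, |v| = sqrt(25) = 5
Scalar projection = u.v / |v| = -11 / sqrt(25) = -2.2

-2.2


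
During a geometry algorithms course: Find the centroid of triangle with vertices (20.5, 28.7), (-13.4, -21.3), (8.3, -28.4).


Centroid = ((x_A+x_B+x_C)/3, (y_A+y_B+y_C)/3)
= ((20.5+(-13.4)+8.3)/3, (28.7+(-21.3)+(-28.4))/3)
= (5.1333, -7)

(5.1333, -7)


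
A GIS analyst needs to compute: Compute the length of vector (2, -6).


|u| = sqrt(2^2 + (-6)^2) = sqrt(40) = 6.3246

6.3246


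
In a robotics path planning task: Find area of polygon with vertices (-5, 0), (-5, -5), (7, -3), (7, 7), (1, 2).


Shoelace sum: ((-5)*(-5) - (-5)*0) + ((-5)*(-3) - 7*(-5)) + (7*7 - 7*(-3)) + (7*2 - 1*7) + (1*0 - (-5)*2)
= 162
Area = |162|/2 = 81

81


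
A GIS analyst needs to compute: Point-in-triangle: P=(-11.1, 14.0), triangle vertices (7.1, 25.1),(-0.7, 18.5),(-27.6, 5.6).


Cross products: AB x AP = -33.54, BC x BP = -13.11, CA x CP = -30.27
All same sign? yes

Yes, inside


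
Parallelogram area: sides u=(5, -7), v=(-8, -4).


|u x v| = |5*(-4) - (-7)*(-8)|
= |(-20) - 56| = 76

76


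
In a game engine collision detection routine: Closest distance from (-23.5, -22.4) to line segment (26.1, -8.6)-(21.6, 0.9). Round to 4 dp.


Project P onto AB: t = 0.8335 (clamped to [0,1])
Closest point on segment: (22.3493, -0.6819)
Distance: 50.733

50.733


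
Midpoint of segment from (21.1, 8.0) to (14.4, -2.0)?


M = ((21.1+14.4)/2, (8+(-2))/2)
= (17.75, 3)

(17.75, 3)


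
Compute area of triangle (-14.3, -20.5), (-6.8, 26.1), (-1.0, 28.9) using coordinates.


Area = |x_A(y_B-y_C) + x_B(y_C-y_A) + x_C(y_A-y_B)|/2
= |40.04 + (-335.92) + 46.6|/2
= 249.28/2 = 124.64

124.64


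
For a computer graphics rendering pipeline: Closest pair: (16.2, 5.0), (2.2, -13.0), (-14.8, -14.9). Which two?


d(P0,P1) = 22.8035, d(P0,P2) = 36.8376, d(P1,P2) = 17.1058
Closest: P1 and P2

Closest pair: (2.2, -13.0) and (-14.8, -14.9), distance = 17.1058


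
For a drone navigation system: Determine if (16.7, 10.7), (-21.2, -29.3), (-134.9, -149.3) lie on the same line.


Cross product: ((-21.2)-16.7)*((-149.3)-10.7) - ((-29.3)-10.7)*((-134.9)-16.7)
= 0

Yes, collinear


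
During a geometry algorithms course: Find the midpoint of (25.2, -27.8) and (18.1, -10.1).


M = ((25.2+18.1)/2, ((-27.8)+(-10.1))/2)
= (21.65, -18.95)

(21.65, -18.95)


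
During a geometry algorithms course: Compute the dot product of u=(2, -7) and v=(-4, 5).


u . v = u_x*v_x + u_y*v_y = 2*(-4) + (-7)*5
= (-8) + (-35) = -43

-43


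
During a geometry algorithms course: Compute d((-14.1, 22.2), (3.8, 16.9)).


dx=17.9, dy=-5.3
d^2 = 17.9^2 + (-5.3)^2 = 348.5
d = sqrt(348.5) = 18.6682

18.6682


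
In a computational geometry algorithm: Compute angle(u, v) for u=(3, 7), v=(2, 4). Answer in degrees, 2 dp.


u.v = 34, |u| = sqrt(58) = 7.6158, |v| = sqrt(20) = 4.4721
cos(theta) = u.v/(|u||v|) = 34/sqrt(1160) = 0.998274
theta = acos(0.998274) = 3.37 degrees

3.37 degrees


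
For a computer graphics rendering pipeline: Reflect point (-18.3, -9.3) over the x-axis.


Reflection over x-axis: (x,y) -> (x,-y)
(-18.3, -9.3) -> (-18.3, 9.3)

(-18.3, 9.3)


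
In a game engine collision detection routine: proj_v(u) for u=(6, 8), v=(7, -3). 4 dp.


u.v = 18, |v| = sqrt(58) = 7.6158
Scalar projection = u.v / |v| = 18 / sqrt(58) = 2.3635

2.3635


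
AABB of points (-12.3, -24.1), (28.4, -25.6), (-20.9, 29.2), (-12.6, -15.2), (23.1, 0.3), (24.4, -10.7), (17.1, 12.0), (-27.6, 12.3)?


x range: [-27.6, 28.4]
y range: [-25.6, 29.2]
Bounding box: (-27.6,-25.6) to (28.4,29.2)

(-27.6,-25.6) to (28.4,29.2)


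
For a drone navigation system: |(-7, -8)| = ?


|u| = sqrt((-7)^2 + (-8)^2) = sqrt(113) = 10.6301

10.6301


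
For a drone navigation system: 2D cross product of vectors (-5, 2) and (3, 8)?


u x v = u_x*v_y - u_y*v_x = (-5)*8 - 2*3
= (-40) - 6 = -46

-46


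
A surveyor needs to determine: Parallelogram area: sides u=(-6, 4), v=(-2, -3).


|u x v| = |(-6)*(-3) - 4*(-2)|
= |18 - (-8)| = 26

26


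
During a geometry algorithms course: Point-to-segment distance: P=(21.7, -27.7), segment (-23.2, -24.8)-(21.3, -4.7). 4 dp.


Project P onto AB: t = 0.8136 (clamped to [0,1])
Closest point on segment: (13.0038, -8.4473)
Distance: 21.1256

21.1256


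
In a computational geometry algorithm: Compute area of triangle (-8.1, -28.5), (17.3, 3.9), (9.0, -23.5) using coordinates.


Area = |x_A(y_B-y_C) + x_B(y_C-y_A) + x_C(y_A-y_B)|/2
= |(-221.94) + 86.5 + (-291.6)|/2
= 427.04/2 = 213.52

213.52


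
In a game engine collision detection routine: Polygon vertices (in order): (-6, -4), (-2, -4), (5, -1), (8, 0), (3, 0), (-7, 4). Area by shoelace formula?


Shoelace sum: ((-6)*(-4) - (-2)*(-4)) + ((-2)*(-1) - 5*(-4)) + (5*0 - 8*(-1)) + (8*0 - 3*0) + (3*4 - (-7)*0) + ((-7)*(-4) - (-6)*4)
= 110
Area = |110|/2 = 55

55


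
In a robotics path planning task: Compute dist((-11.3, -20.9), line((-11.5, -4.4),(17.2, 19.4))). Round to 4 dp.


|cross product| = 478.31
|line direction| = sqrt(1390.13) = 37.2844
Distance = 478.31/sqrt(1390.13) = 12.8287

12.8287


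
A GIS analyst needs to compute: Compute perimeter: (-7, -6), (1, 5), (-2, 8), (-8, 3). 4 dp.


Sides: (-7, -6)->(1, 5): sqrt(185) = 13.601471, (1, 5)->(-2, 8): sqrt(18) = 4.242641, (-2, 8)->(-8, 3): sqrt(61) = 7.81025, (-8, 3)->(-7, -6): sqrt(82) = 9.055385
Sum = 34.709747
Perimeter = 34.7097

34.7097


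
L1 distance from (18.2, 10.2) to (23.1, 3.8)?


|18.2-23.1| + |10.2-3.8| = 4.9 + 6.4 = 11.3

11.3


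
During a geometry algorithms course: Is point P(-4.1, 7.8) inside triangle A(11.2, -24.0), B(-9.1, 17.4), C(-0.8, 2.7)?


Cross products: AB x AP = -12.12, BC x BP = -6.18, CA x CP = -26.91
All same sign? yes

Yes, inside


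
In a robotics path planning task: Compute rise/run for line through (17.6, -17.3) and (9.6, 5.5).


slope = (y2-y1)/(x2-x1) = (5.5-(-17.3))/(9.6-17.6) = 22.8/(-8) = -2.85

-2.85


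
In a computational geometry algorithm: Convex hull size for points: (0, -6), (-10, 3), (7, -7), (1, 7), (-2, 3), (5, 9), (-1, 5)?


Convex hull vertices (CCW): (-10, 3), (0, -6), (7, -7), (5, 9)
Count = 4

4


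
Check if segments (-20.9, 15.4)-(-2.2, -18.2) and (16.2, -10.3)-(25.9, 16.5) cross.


Cross products: d1=1243.57, d2=416.49, d3=765.97, d4=1593.05
d1*d2 < 0 and d3*d4 < 0? no

No, they don't intersect


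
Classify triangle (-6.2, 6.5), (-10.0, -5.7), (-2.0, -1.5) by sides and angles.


Side lengths squared: AB^2=163.28, BC^2=81.64, CA^2=81.64
Sorted: [81.64, 81.64, 163.28]
By sides: Isosceles, By angles: Right

Isosceles, Right


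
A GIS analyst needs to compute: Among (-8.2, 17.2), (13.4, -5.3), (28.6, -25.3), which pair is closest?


d(P0,P1) = 31.1899, d(P0,P2) = 56.2182, d(P1,P2) = 25.1205
Closest: P1 and P2

Closest pair: (13.4, -5.3) and (28.6, -25.3), distance = 25.1205


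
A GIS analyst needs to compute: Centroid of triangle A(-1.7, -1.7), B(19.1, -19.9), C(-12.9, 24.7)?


Centroid = ((x_A+x_B+x_C)/3, (y_A+y_B+y_C)/3)
= (((-1.7)+19.1+(-12.9))/3, ((-1.7)+(-19.9)+24.7)/3)
= (1.5, 1.0333)

(1.5, 1.0333)


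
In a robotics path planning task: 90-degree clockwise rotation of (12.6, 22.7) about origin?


90° CW: (x,y) -> (y, -x)
(12.6,22.7) -> (22.7, -12.6)

(22.7, -12.6)


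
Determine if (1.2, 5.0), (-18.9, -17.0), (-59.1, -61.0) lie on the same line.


Cross product: ((-18.9)-1.2)*((-61)-5) - ((-17)-5)*((-59.1)-1.2)
= 0

Yes, collinear


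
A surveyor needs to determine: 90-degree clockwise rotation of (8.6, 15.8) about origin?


90° CW: (x,y) -> (y, -x)
(8.6,15.8) -> (15.8, -8.6)

(15.8, -8.6)


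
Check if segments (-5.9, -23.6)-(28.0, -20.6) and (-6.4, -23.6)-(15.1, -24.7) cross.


Cross products: d1=0.55, d2=102.34, d3=1.5, d4=-100.29
d1*d2 < 0 and d3*d4 < 0? no

No, they don't intersect


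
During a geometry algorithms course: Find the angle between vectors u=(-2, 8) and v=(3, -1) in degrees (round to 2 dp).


u.v = -14, |u| = sqrt(68) = 8.2462, |v| = sqrt(10) = 3.1623
cos(theta) = u.v/(|u||v|) = -14/sqrt(680) = -0.536875
theta = acos(-0.536875) = 122.47 degrees

122.47 degrees


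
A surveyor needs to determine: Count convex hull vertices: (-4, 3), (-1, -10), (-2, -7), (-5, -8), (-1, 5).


Convex hull vertices (CCW): (-5, -8), (-1, -10), (-1, 5), (-4, 3)
Count = 4

4


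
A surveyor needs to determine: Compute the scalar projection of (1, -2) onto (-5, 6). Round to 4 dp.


u.v = -17, |v| = sqrt(61) = 7.8102
Scalar projection = u.v / |v| = -17 / sqrt(61) = -2.1766

-2.1766


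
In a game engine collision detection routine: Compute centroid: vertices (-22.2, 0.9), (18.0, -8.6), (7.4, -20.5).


Centroid = ((x_A+x_B+x_C)/3, (y_A+y_B+y_C)/3)
= (((-22.2)+18+7.4)/3, (0.9+(-8.6)+(-20.5))/3)
= (1.0667, -9.4)

(1.0667, -9.4)


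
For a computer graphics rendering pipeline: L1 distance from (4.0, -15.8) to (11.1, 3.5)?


|4-11.1| + |(-15.8)-3.5| = 7.1 + 19.3 = 26.4

26.4


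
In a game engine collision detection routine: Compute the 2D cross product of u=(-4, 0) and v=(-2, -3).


u x v = u_x*v_y - u_y*v_x = (-4)*(-3) - 0*(-2)
= 12 - 0 = 12

12


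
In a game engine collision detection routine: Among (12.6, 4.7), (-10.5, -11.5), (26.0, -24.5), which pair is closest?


d(P0,P1) = 28.2144, d(P0,P2) = 32.1279, d(P1,P2) = 38.746
Closest: P0 and P1

Closest pair: (12.6, 4.7) and (-10.5, -11.5), distance = 28.2144


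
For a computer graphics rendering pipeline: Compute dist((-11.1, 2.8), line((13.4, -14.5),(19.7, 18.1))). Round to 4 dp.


|cross product| = 907.69
|line direction| = sqrt(1102.45) = 33.2032
Distance = 907.69/sqrt(1102.45) = 27.3375

27.3375


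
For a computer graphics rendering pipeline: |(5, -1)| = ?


|u| = sqrt(5^2 + (-1)^2) = sqrt(26) = 5.099

5.099


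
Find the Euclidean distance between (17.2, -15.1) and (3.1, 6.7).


dx=-14.1, dy=21.8
d^2 = (-14.1)^2 + 21.8^2 = 674.05
d = sqrt(674.05) = 25.9625

25.9625


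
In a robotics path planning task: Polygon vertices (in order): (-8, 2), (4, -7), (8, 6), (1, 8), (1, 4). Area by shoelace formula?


Shoelace sum: ((-8)*(-7) - 4*2) + (4*6 - 8*(-7)) + (8*8 - 1*6) + (1*4 - 1*8) + (1*2 - (-8)*4)
= 216
Area = |216|/2 = 108

108


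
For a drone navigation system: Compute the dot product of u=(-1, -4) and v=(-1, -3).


u . v = u_x*v_x + u_y*v_y = (-1)*(-1) + (-4)*(-3)
= 1 + 12 = 13

13


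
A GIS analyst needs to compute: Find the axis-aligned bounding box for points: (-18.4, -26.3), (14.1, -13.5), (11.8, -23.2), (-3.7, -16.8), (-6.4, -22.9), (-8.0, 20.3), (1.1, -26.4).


x range: [-18.4, 14.1]
y range: [-26.4, 20.3]
Bounding box: (-18.4,-26.4) to (14.1,20.3)

(-18.4,-26.4) to (14.1,20.3)


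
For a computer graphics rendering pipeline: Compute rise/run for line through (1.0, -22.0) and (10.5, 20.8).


slope = (y2-y1)/(x2-x1) = (20.8-(-22))/(10.5-1) = 42.8/9.5 = 4.5053

4.5053


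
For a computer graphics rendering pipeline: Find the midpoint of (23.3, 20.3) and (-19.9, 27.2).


M = ((23.3+(-19.9))/2, (20.3+27.2)/2)
= (1.7, 23.75)

(1.7, 23.75)


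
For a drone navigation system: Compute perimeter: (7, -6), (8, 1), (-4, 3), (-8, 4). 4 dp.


Sides: (7, -6)->(8, 1): sqrt(50) = 7.071068, (8, 1)->(-4, 3): sqrt(148) = 12.165525, (-4, 3)->(-8, 4): sqrt(17) = 4.123106, (-8, 4)->(7, -6): sqrt(325) = 18.027756
Sum = 41.387455
Perimeter = 41.3875

41.3875


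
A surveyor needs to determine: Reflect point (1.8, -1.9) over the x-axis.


Reflection over x-axis: (x,y) -> (x,-y)
(1.8, -1.9) -> (1.8, 1.9)

(1.8, 1.9)


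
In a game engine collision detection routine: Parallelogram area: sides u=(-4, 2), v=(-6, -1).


|u x v| = |(-4)*(-1) - 2*(-6)|
= |4 - (-12)| = 16

16


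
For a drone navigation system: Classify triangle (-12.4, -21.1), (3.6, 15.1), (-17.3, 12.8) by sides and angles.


Side lengths squared: AB^2=1566.44, BC^2=442.1, CA^2=1173.22
Sorted: [442.1, 1173.22, 1566.44]
By sides: Scalene, By angles: Acute

Scalene, Acute


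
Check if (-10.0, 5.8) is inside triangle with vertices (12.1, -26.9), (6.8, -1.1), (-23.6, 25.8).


Cross products: AB x AP = 396.87, BC x BP = 242.16, CA x CP = 2.72
All same sign? yes

Yes, inside


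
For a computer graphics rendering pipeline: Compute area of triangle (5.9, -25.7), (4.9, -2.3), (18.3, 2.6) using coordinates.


Area = |x_A(y_B-y_C) + x_B(y_C-y_A) + x_C(y_A-y_B)|/2
= |(-28.91) + 138.67 + (-428.22)|/2
= 318.46/2 = 159.23

159.23


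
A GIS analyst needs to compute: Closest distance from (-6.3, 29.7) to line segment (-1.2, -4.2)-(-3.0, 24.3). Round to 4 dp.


Project P onto AB: t = 1 (clamped to [0,1])
Closest point on segment: (-3, 24.3)
Distance: 6.3285

6.3285


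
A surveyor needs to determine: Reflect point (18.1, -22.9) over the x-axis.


Reflection over x-axis: (x,y) -> (x,-y)
(18.1, -22.9) -> (18.1, 22.9)

(18.1, 22.9)


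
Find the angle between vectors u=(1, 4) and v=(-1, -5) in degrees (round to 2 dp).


u.v = -21, |u| = sqrt(17) = 4.1231, |v| = sqrt(26) = 5.099
cos(theta) = u.v/(|u||v|) = -21/sqrt(442) = -0.998868
theta = acos(-0.998868) = 177.27 degrees

177.27 degrees


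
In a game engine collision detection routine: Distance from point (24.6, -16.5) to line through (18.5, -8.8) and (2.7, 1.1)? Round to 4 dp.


|cross product| = 61.27
|line direction| = sqrt(347.65) = 18.6454
Distance = 61.27/sqrt(347.65) = 3.2861

3.2861
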